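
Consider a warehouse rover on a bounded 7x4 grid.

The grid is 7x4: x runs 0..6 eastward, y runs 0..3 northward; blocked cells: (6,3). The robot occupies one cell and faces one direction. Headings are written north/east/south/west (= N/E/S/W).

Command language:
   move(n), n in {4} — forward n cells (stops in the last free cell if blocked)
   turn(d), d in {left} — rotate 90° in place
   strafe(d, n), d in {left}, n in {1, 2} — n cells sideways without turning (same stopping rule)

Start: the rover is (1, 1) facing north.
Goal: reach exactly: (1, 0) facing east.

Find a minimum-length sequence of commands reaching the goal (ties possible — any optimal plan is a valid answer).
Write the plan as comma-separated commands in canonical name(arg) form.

begin: (1, 1) facing north
[1] after turn(left): (1, 1) facing west
[2] after turn(left): (1, 1) facing south
[3] after move(4): (1, 0) facing south
[4] after turn(left): (1, 0) facing east
no 3-step plan works, so 4 is optimal.

turn(left), turn(left), move(4), turn(left)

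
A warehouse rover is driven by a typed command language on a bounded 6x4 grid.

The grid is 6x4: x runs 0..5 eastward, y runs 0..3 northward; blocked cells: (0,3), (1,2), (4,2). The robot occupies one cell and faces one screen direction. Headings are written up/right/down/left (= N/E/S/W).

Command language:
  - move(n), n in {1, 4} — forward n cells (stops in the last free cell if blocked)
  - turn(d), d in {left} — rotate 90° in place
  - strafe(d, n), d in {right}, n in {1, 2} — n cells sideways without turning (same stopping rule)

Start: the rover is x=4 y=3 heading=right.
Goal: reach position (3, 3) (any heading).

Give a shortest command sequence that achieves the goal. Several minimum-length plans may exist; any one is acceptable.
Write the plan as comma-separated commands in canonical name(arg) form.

turn(left), turn(left), move(1)

initial: x=4 y=3 heading=right
1. turn(left) → x=4 y=3 heading=up
2. turn(left) → x=4 y=3 heading=left
3. move(1) → x=3 y=3 heading=left
shorter routes all fall short; 3 is best.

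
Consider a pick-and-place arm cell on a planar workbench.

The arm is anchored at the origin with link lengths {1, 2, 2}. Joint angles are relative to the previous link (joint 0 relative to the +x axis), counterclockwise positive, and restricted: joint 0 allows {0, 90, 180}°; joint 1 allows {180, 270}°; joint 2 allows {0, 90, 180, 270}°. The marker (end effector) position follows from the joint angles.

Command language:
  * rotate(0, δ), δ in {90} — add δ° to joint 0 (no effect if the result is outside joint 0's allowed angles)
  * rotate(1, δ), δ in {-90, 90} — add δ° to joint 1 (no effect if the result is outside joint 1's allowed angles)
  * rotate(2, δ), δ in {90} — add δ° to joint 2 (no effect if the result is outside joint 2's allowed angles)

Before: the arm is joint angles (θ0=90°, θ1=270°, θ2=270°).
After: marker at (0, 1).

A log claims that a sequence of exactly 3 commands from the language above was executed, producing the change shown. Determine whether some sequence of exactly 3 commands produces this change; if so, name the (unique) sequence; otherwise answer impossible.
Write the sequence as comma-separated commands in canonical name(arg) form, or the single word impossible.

start: joint angles (θ0=90°, θ1=270°, θ2=270°)
[1] after rotate(2, 90): joint angles (θ0=90°, θ1=270°, θ2=0°)
[2] after rotate(2, 90): joint angles (θ0=90°, θ1=270°, θ2=90°)
[3] after rotate(2, 90): joint angles (θ0=90°, θ1=270°, θ2=180°)
no rival 3-sequence matches.

rotate(2, 90), rotate(2, 90), rotate(2, 90)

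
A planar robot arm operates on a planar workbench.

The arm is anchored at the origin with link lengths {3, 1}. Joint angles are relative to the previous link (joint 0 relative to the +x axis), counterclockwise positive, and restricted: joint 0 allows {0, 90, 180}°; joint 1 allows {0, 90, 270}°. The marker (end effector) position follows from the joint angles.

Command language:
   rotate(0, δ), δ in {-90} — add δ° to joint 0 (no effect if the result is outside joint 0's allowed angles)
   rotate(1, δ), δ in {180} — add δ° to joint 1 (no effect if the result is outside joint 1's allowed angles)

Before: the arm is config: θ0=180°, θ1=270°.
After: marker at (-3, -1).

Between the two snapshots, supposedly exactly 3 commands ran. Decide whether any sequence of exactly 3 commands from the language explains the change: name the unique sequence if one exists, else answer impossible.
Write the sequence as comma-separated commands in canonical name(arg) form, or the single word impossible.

rotate(1, 180), rotate(1, 180), rotate(1, 180)

from: config: θ0=180°, θ1=270°
step 1 (rotate(1, 180)): config: θ0=180°, θ1=90°
step 2 (rotate(1, 180)): config: θ0=180°, θ1=270°
step 3 (rotate(1, 180)): config: θ0=180°, θ1=90°
all 8 alternatives checked — unique.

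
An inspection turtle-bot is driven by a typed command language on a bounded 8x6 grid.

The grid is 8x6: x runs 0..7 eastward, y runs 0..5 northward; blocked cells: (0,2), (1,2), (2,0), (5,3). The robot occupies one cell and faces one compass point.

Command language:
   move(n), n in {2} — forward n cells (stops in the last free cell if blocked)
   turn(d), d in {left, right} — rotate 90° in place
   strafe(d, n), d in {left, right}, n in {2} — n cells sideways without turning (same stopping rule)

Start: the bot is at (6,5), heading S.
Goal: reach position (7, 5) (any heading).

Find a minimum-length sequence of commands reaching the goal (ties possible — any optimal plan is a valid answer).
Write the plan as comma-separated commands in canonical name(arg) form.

start: at (6,5), heading S
step 1 (strafe(left, 2)): at (7,5), heading S
minimal: 1 command(s), checked below 1.

strafe(left, 2)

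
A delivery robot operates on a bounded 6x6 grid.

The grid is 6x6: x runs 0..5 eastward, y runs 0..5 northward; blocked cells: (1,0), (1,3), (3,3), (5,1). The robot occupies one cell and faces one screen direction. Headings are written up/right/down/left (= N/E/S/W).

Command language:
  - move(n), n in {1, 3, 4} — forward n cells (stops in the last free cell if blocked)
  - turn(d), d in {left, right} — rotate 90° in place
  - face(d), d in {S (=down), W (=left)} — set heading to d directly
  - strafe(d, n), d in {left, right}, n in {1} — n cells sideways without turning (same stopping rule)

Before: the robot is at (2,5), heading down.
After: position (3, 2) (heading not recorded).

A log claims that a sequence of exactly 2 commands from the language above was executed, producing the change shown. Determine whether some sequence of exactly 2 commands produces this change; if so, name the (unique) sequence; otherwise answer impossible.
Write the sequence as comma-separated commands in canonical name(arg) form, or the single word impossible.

move(3), strafe(left, 1)

key: order matters: swapping move(3) and strafe(left, 1) lands elsewhere
initial: at (2,5), heading down
1. move(3) → at (2,2), heading down
2. strafe(left, 1) → at (3,2), heading down
no other 2-command option fits: unique.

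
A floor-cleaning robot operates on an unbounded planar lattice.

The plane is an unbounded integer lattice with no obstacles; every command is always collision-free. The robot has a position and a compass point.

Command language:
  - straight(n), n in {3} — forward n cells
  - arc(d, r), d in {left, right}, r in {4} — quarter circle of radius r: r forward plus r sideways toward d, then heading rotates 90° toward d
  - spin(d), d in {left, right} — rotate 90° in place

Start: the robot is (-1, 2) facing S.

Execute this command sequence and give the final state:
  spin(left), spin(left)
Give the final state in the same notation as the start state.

(-1, 2) facing N

from: (-1, 2) facing S
t=1 spin(left) ⇒ (-1, 2) facing E
t=2 spin(left) ⇒ (-1, 2) facing N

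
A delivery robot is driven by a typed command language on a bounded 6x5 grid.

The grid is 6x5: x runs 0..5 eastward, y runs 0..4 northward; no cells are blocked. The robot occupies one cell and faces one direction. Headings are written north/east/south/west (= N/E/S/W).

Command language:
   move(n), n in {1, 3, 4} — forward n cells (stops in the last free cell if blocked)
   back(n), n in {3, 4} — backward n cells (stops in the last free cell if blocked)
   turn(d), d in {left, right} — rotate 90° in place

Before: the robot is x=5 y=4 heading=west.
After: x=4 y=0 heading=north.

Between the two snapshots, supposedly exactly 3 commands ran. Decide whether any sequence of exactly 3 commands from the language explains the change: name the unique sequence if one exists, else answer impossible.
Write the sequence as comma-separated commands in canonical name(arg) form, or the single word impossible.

key: position moved to (4,0) AND the heading swung to N — translation plus rotation needed
t0: x=5 y=4 heading=west
step 1 (move(1)): x=4 y=4 heading=west
step 2 (turn(right)): x=4 y=4 heading=north
step 3 (back(4)): x=4 y=0 heading=north
uniquely the one of 343 3-step routes that fits.

move(1), turn(right), back(4)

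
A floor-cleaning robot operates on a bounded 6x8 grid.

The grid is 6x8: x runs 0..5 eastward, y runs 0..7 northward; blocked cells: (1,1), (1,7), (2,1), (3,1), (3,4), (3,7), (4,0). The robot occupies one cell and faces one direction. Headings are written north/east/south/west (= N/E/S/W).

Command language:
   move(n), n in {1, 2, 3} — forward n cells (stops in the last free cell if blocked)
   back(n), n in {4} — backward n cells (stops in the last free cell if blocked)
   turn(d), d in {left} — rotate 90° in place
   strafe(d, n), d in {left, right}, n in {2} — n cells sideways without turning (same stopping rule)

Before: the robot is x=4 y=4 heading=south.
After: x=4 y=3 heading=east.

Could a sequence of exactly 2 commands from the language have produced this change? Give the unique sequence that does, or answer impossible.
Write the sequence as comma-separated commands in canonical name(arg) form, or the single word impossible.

key: running turn(left) before move(1) would end elsewhere — order is forced
from: x=4 y=4 heading=south
t=1 move(1) ⇒ x=4 y=3 heading=south
t=2 turn(left) ⇒ x=4 y=3 heading=east
no other 2-command option fits: unique.

move(1), turn(left)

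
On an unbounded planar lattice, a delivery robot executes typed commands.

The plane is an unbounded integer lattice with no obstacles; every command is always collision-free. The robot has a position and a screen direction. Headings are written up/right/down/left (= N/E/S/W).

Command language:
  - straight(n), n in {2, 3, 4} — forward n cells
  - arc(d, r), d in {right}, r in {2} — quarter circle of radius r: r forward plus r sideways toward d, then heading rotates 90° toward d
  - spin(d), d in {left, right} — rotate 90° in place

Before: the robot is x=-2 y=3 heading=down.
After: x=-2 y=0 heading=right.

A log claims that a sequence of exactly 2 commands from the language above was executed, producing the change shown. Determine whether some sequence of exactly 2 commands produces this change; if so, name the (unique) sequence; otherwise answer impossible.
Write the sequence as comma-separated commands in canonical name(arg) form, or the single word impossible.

key: order matters: swapping straight(3) and spin(left) lands elsewhere
from: x=-2 y=3 heading=down
step 1 (straight(3)): x=-2 y=0 heading=down
step 2 (spin(left)): x=-2 y=0 heading=right
no rival 2-sequence matches.

straight(3), spin(left)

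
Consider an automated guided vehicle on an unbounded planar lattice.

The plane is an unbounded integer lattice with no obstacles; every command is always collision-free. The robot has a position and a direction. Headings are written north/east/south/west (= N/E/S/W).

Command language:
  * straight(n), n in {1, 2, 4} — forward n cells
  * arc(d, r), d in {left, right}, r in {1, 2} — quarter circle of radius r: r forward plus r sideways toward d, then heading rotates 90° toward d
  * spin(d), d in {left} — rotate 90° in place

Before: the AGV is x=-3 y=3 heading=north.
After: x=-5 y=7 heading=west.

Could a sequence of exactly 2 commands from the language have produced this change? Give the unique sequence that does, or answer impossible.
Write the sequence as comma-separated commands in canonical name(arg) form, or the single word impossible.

key: order matters: swapping straight(2) and arc(left, 2) lands elsewhere
begin: x=-3 y=3 heading=north
step 1 (straight(2)): x=-3 y=5 heading=north
step 2 (arc(left, 2)): x=-5 y=7 heading=west
all 64 alternatives checked — unique.

straight(2), arc(left, 2)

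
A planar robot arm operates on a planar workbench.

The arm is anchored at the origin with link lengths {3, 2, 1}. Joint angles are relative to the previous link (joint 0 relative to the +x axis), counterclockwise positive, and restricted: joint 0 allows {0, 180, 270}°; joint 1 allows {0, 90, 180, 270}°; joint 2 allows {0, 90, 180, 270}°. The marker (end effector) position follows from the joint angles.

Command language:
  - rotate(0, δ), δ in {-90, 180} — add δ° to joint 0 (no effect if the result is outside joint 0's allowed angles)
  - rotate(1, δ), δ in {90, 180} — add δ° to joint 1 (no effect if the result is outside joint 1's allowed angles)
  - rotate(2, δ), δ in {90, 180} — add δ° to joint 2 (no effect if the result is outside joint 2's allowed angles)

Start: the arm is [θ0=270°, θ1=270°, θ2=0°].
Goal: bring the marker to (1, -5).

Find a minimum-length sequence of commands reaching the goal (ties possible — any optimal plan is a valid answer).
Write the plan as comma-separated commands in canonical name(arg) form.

rotate(2, 90), rotate(1, 90)

initial: [θ0=270°, θ1=270°, θ2=0°]
[1] after rotate(2, 90): [θ0=270°, θ1=270°, θ2=90°]
[2] after rotate(1, 90): [θ0=270°, θ1=0°, θ2=90°]
shorter routes all fall short; 2 is best.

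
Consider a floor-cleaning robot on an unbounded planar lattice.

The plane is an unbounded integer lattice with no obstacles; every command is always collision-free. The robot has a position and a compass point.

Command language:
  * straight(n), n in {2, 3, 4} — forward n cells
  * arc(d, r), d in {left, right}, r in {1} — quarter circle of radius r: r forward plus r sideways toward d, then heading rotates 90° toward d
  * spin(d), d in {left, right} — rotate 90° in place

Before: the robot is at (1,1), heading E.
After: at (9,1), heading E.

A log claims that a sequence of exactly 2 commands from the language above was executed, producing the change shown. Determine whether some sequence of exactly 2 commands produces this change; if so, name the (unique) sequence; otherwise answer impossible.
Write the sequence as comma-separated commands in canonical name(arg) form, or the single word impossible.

key: still facing E at the end — nothing in the sequence rotates
from: at (1,1), heading E
step 1 (straight(4)): at (5,1), heading E
step 2 (straight(4)): at (9,1), heading E
no other 2-command option fits: unique.

straight(4), straight(4)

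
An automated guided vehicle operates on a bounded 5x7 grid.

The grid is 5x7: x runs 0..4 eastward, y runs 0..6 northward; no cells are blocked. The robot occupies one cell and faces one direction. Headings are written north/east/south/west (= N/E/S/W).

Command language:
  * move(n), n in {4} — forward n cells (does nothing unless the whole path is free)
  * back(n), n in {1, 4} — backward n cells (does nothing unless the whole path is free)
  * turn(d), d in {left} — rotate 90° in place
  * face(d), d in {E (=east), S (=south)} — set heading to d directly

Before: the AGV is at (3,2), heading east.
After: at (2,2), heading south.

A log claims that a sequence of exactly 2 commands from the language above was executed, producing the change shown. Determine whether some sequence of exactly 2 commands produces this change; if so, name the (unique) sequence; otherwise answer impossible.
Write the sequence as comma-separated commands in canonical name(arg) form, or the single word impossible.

key: cell and facing (now S) both changed — the 2 commands mix motion and turning
initial: at (3,2), heading east
t=1 back(1) ⇒ at (2,2), heading east
t=2 face(S) ⇒ at (2,2), heading south
no other 2-command option fits: unique.

back(1), face(S)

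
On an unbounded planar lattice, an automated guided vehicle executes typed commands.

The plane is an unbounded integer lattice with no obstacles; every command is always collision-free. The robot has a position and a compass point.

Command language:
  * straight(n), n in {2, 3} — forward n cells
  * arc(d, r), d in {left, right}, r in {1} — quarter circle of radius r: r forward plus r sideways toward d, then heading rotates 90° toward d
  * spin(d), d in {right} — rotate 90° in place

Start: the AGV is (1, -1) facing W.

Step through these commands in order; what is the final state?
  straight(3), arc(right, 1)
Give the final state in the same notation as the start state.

begin: (1, -1) facing W
1. straight(3) → (-2, -1) facing W
2. arc(right, 1) → (-3, 0) facing N

(-3, 0) facing N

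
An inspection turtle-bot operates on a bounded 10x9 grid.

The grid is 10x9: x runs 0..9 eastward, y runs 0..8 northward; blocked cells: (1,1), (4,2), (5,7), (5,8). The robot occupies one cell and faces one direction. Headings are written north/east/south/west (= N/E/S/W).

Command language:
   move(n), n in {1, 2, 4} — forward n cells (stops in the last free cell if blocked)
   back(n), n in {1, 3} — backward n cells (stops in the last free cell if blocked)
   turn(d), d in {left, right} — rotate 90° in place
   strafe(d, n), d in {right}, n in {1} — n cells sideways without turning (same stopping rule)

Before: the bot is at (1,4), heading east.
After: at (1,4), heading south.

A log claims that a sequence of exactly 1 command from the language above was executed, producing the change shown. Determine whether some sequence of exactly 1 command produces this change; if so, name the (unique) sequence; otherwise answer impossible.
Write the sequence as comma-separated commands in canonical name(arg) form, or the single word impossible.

key: parked at (1,4) the whole time — nothing moves the robot
t0: at (1,4), heading east
[1] after turn(right): at (1,4), heading south
uniquely the one of 8 1-step routes that fits.

turn(right)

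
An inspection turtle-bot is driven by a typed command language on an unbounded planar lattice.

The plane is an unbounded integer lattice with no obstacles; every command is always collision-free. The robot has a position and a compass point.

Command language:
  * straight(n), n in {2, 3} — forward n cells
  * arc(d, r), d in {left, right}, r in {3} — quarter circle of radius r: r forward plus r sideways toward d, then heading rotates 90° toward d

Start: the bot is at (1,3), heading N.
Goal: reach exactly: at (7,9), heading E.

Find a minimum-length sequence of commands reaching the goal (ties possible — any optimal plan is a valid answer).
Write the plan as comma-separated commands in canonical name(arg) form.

straight(3), arc(right, 3), straight(3)

begin: at (1,3), heading N
t=1 straight(3) ⇒ at (1,6), heading N
t=2 arc(right, 3) ⇒ at (4,9), heading E
t=3 straight(3) ⇒ at (7,9), heading E
minimal: 3 command(s), checked below 3.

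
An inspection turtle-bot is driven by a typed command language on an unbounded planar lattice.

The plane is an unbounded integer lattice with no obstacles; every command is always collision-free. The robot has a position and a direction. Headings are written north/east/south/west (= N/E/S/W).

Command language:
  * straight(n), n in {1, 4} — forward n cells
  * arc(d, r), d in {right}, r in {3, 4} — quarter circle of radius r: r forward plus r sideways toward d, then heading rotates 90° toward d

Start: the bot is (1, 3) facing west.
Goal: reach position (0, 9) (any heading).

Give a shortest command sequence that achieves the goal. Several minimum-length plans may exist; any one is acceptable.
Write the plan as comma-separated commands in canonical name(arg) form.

straight(1), arc(right, 3), arc(right, 3)

begin: (1, 3) facing west
t=1 straight(1) ⇒ (0, 3) facing west
t=2 arc(right, 3) ⇒ (-3, 6) facing north
t=3 arc(right, 3) ⇒ (0, 9) facing east
nothing shorter than 3 reaches the goal.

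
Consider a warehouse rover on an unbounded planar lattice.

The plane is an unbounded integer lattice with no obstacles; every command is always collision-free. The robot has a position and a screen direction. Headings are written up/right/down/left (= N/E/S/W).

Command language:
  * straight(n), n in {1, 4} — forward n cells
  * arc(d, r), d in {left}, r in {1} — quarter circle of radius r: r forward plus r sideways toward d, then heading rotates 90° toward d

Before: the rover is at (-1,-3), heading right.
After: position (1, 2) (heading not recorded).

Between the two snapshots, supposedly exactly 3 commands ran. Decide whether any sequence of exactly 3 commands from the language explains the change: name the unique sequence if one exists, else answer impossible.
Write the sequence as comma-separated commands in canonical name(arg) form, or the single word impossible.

straight(1), arc(left, 1), straight(4)

key: order matters: swapping straight(1) and straight(4) lands elsewhere
t0: at (-1,-3), heading right
t=1 straight(1) ⇒ at (0,-3), heading right
t=2 arc(left, 1) ⇒ at (1,-2), heading up
t=3 straight(4) ⇒ at (1,2), heading up
no other 3-command option fits: unique.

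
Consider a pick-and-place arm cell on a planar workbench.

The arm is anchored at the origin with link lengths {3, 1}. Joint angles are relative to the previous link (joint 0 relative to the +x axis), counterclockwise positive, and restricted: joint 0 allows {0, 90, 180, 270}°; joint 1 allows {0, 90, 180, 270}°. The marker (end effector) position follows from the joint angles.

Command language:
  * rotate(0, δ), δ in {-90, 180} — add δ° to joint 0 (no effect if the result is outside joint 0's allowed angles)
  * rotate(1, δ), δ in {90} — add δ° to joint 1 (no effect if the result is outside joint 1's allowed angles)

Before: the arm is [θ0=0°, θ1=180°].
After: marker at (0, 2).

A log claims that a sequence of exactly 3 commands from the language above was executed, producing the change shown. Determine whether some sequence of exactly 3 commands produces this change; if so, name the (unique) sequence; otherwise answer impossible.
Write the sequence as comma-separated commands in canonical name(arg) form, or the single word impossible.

rotate(0, -90), rotate(0, -90), rotate(0, -90)

begin: [θ0=0°, θ1=180°]
[1] after rotate(0, -90): [θ0=270°, θ1=180°]
[2] after rotate(0, -90): [θ0=180°, θ1=180°]
[3] after rotate(0, -90): [θ0=90°, θ1=180°]
no rival 3-sequence matches.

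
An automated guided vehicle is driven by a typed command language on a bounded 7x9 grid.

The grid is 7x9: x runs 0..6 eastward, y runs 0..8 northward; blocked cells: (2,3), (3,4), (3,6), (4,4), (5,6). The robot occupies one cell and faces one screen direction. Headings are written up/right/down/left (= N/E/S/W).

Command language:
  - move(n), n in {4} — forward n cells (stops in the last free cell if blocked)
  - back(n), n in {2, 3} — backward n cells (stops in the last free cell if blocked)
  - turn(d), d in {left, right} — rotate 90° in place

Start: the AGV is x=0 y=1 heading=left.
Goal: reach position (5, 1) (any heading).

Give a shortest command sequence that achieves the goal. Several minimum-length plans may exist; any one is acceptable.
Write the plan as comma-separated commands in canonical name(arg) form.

back(2), back(3)

initial: x=0 y=1 heading=left
1. back(2) → x=2 y=1 heading=left
2. back(3) → x=5 y=1 heading=left
minimal: 2 command(s), checked below 2.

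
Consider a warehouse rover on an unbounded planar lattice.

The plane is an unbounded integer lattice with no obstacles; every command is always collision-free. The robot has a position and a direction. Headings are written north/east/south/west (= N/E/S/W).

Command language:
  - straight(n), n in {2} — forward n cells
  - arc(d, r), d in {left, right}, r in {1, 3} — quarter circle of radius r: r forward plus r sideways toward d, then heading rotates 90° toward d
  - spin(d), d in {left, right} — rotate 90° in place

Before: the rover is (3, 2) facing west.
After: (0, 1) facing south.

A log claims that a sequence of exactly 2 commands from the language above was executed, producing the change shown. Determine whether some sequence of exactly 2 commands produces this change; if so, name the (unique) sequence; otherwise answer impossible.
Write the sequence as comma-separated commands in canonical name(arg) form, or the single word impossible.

key: position moved to (0,1) AND the heading swung to S — translation plus rotation needed
from: (3, 2) facing west
1. straight(2) → (1, 2) facing west
2. arc(left, 1) → (0, 1) facing south
all 49 alternatives checked — unique.

straight(2), arc(left, 1)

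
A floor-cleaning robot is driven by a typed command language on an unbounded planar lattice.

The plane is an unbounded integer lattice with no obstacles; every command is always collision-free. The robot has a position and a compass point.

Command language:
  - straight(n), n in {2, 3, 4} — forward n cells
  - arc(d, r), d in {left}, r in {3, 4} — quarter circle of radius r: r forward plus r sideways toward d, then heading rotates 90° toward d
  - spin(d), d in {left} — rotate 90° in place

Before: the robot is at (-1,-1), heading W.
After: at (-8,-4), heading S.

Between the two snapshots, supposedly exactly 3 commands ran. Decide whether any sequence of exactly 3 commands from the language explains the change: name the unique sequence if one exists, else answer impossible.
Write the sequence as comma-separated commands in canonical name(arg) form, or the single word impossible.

straight(2), straight(2), arc(left, 3)

key: cell and facing (now S) both changed — the 3 commands mix motion and turning
start: at (-1,-1), heading W
1. straight(2) → at (-3,-1), heading W
2. straight(2) → at (-5,-1), heading W
3. arc(left, 3) → at (-8,-4), heading S
no rival 3-sequence matches.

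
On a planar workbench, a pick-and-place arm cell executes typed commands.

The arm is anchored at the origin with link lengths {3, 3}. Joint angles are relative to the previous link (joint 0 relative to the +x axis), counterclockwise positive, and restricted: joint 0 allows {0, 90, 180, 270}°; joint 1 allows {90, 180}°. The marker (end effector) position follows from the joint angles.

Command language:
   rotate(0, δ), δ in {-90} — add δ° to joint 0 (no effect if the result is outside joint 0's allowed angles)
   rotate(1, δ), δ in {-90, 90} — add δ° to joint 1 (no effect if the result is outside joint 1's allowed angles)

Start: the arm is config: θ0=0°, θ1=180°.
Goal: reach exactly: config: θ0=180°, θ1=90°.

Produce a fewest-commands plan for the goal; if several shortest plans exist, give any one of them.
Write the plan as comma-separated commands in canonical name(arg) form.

rotate(0, -90), rotate(0, -90), rotate(1, -90)

from: config: θ0=0°, θ1=180°
1. rotate(0, -90) → config: θ0=270°, θ1=180°
2. rotate(0, -90) → config: θ0=180°, θ1=180°
3. rotate(1, -90) → config: θ0=180°, θ1=90°
minimal: 3 command(s), checked below 3.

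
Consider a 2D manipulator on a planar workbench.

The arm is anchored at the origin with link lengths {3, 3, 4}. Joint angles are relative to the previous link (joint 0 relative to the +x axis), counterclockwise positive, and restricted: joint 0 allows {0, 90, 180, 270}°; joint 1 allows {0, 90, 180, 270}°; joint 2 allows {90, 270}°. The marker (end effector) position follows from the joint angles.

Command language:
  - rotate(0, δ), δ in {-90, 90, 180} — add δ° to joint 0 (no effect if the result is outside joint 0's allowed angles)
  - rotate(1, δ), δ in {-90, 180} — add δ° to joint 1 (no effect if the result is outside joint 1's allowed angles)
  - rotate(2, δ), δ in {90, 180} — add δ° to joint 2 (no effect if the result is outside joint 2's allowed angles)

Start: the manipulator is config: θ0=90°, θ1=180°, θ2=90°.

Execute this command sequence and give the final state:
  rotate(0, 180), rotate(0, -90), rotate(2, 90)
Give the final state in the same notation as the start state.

t0: config: θ0=90°, θ1=180°, θ2=90°
t=1 rotate(0, 180) ⇒ config: θ0=270°, θ1=180°, θ2=90°
t=2 rotate(0, -90) ⇒ config: θ0=180°, θ1=180°, θ2=90°
t=3 rotate(2, 90) ⇒ config: θ0=180°, θ1=180°, θ2=90°

config: θ0=180°, θ1=180°, θ2=90°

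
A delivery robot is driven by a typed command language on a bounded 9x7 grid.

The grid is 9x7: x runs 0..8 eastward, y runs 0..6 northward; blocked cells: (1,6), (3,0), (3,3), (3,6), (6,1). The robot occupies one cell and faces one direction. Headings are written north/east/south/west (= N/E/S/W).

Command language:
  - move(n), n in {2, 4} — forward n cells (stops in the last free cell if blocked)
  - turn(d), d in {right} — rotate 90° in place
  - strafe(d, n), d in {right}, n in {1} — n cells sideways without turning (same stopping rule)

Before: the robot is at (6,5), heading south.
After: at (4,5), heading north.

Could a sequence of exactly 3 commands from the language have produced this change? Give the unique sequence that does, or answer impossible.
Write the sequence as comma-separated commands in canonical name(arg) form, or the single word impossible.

turn(right), move(2), turn(right)

key: position moved to (4,5) AND the heading swung to N — translation plus rotation needed
begin: at (6,5), heading south
step 1 (turn(right)): at (6,5), heading west
step 2 (move(2)): at (4,5), heading west
step 3 (turn(right)): at (4,5), heading north
uniquely the one of 64 3-step routes that fits.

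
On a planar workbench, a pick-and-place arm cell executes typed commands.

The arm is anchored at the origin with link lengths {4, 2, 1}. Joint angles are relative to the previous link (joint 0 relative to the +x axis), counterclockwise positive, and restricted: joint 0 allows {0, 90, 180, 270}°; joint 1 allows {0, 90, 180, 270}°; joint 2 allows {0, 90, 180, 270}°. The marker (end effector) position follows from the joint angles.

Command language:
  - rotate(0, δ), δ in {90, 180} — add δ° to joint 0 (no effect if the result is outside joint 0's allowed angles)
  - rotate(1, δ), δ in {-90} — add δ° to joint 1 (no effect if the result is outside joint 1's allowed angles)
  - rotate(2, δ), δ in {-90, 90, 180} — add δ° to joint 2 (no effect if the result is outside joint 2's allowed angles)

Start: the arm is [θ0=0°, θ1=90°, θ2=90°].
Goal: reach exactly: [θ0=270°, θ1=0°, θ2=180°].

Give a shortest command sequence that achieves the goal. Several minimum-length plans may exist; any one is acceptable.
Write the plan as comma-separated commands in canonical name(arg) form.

rotate(0, 180), rotate(2, 90), rotate(0, 90), rotate(1, -90)

start: [θ0=0°, θ1=90°, θ2=90°]
step 1 (rotate(0, 180)): [θ0=180°, θ1=90°, θ2=90°]
step 2 (rotate(2, 90)): [θ0=180°, θ1=90°, θ2=180°]
step 3 (rotate(0, 90)): [θ0=270°, θ1=90°, θ2=180°]
step 4 (rotate(1, -90)): [θ0=270°, θ1=0°, θ2=180°]
no 3-step plan works, so 4 is optimal.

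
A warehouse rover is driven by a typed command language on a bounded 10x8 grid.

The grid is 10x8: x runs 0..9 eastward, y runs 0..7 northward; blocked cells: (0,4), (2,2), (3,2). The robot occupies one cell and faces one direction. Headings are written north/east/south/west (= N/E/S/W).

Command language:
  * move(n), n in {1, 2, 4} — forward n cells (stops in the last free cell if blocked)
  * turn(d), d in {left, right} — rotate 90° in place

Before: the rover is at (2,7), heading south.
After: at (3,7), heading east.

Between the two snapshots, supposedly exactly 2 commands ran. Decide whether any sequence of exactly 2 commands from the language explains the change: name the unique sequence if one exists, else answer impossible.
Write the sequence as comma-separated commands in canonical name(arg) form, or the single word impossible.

turn(left), move(1)

key: running move(1) before turn(left) would end elsewhere — order is forced
from: at (2,7), heading south
t=1 turn(left) ⇒ at (2,7), heading east
t=2 move(1) ⇒ at (3,7), heading east
uniquely the one of 25 2-step routes that fits.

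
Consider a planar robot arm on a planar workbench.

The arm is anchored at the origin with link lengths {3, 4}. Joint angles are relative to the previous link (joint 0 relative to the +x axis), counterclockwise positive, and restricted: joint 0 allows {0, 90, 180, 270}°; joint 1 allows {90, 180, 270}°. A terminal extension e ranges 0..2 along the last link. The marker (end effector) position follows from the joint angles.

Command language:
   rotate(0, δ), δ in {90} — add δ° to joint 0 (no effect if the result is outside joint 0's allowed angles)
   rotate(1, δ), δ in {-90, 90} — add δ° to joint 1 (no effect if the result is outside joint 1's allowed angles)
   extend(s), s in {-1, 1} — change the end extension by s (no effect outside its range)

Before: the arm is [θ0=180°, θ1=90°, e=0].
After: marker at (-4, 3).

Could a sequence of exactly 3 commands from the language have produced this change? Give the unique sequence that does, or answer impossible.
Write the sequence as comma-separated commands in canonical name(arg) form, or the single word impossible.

start: [θ0=180°, θ1=90°, e=0]
[1] after rotate(0, 90): [θ0=270°, θ1=90°, e=0]
[2] after rotate(0, 90): [θ0=0°, θ1=90°, e=0]
[3] after rotate(0, 90): [θ0=90°, θ1=90°, e=0]
all 125 alternatives checked — unique.

rotate(0, 90), rotate(0, 90), rotate(0, 90)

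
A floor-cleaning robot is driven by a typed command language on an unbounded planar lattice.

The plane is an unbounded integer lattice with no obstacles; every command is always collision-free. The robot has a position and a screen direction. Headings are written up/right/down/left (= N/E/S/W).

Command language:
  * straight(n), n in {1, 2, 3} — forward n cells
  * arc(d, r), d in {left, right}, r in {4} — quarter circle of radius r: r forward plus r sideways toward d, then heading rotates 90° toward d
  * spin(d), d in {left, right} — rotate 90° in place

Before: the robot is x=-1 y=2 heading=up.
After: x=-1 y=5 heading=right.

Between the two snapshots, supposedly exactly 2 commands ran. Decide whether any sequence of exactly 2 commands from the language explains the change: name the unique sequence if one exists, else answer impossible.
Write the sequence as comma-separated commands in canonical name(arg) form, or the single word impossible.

key: running spin(right) before straight(3) would end elsewhere — order is forced
start: x=-1 y=2 heading=up
t=1 straight(3) ⇒ x=-1 y=5 heading=up
t=2 spin(right) ⇒ x=-1 y=5 heading=right
uniquely the one of 49 2-step routes that fits.

straight(3), spin(right)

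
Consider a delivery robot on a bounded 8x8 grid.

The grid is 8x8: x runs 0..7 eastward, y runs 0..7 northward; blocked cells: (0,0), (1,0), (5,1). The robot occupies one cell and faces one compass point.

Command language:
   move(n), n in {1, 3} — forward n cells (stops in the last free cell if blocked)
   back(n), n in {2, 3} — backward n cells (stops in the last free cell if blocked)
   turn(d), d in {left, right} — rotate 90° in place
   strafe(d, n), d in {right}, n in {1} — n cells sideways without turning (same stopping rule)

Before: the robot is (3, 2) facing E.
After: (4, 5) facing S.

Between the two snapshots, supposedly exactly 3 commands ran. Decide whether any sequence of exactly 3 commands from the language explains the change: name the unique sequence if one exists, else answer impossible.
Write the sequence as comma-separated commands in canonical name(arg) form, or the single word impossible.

key: running back(3) before move(1) would end elsewhere — order is forced
start: (3, 2) facing E
[1] after move(1): (4, 2) facing E
[2] after turn(right): (4, 2) facing S
[3] after back(3): (4, 5) facing S
all 343 alternatives checked — unique.

move(1), turn(right), back(3)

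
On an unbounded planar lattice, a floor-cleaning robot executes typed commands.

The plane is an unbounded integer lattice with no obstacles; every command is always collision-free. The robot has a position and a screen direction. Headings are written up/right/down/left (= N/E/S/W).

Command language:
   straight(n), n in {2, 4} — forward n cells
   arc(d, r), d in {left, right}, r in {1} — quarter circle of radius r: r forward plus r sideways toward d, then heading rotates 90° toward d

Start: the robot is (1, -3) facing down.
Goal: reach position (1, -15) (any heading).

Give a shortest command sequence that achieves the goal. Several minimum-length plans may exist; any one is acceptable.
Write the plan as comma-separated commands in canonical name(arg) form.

begin: (1, -3) facing down
[1] after straight(4): (1, -7) facing down
[2] after straight(4): (1, -11) facing down
[3] after straight(4): (1, -15) facing down
nothing shorter than 3 reaches the goal.

straight(4), straight(4), straight(4)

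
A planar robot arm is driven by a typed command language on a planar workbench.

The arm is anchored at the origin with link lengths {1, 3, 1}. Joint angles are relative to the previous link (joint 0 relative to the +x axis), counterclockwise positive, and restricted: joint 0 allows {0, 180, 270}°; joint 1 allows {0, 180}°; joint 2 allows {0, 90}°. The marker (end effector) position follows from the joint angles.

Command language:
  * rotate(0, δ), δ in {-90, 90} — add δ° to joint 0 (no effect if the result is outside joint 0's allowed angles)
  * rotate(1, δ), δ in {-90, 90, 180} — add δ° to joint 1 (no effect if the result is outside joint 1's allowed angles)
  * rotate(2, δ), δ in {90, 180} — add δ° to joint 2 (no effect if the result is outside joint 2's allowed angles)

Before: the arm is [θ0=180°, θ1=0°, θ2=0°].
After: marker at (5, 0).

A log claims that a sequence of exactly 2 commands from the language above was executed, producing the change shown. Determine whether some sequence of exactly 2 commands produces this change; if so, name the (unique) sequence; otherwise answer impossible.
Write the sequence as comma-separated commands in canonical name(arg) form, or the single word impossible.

initial: [θ0=180°, θ1=0°, θ2=0°]
[1] after rotate(0, 90): [θ0=270°, θ1=0°, θ2=0°]
[2] after rotate(0, 90): [θ0=0°, θ1=0°, θ2=0°]
no rival 2-sequence matches.

rotate(0, 90), rotate(0, 90)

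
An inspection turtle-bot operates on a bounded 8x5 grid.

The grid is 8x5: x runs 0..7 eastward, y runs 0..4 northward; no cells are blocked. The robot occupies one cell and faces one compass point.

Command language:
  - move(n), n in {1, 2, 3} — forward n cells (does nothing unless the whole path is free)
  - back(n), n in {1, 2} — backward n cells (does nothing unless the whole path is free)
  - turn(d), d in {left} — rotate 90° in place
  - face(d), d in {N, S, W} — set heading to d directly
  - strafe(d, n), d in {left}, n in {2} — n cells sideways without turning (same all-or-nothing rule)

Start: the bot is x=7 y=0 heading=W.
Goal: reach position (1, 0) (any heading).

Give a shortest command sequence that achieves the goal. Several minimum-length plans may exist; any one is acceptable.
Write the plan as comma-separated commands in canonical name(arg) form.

move(3), move(3)

start: x=7 y=0 heading=W
t=1 move(3) ⇒ x=4 y=0 heading=W
t=2 move(3) ⇒ x=1 y=0 heading=W
minimal: 2 command(s), checked below 2.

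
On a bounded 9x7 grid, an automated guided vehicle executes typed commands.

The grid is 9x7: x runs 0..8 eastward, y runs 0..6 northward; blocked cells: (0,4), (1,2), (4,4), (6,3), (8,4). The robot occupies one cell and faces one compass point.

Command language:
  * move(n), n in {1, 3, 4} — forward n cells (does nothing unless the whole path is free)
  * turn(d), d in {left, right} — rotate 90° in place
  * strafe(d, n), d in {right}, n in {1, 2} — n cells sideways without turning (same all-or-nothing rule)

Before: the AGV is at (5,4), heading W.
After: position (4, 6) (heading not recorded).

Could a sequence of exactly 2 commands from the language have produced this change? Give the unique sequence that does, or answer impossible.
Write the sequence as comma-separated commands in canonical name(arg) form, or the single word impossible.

strafe(right, 2), move(1)

key: order matters: swapping strafe(right, 2) and move(1) lands elsewhere
initial: at (5,4), heading W
step 1 (strafe(right, 2)): at (5,6), heading W
step 2 (move(1)): at (4,6), heading W
all 49 alternatives checked — unique.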